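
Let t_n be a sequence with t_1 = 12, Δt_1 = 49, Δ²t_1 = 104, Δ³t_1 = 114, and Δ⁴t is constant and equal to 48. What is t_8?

Build the table forward from the leading diagonal:
Δ⁴: 48  48  48  48  48  48  48  48
Δ³: 114  162  210  258  306  354  402  450
Δ²: 104  218  380  590  848  1154  1508  1910
Δ: 49  153  371  751  1341  2189  3343  4851
t: 12  61  214  585  1336  2677  4866  8209

8209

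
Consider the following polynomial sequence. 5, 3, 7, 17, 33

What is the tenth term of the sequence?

-2, 4, 10, 16
6, 6, 6
Second differences constant at 6.
16 + 6 = 22;  33 + 22 = 55
22 + 6 = 28;  55 + 28 = 83
28 + 6 = 34;  83 + 34 = 117
34 + 6 = 40;  117 + 40 = 157
40 + 6 = 46;  157 + 46 = 203

203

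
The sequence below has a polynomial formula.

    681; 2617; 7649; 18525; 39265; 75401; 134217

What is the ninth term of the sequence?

359225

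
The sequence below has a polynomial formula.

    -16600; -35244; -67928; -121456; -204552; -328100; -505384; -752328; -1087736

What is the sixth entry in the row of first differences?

D1: -18644, -32684, -53528, -83096, -123548, -177284, -246944, -335408
D2: -14040, -20844, -29568, -40452, -53736, -69660, -88464
D3: -6804, -8724, -10884, -13284, -15924, -18804
D4: -1920, -2160, -2400, -2640, -2880
D5: -240, -240, -240, -240

-177284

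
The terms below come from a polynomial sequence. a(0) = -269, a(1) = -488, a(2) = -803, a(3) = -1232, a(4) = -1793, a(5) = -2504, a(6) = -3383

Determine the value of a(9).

First differences: -219  -315  -429  -561  -711  -879
Second differences: -96  -114  -132  -150  -168
Third differences: -18  -18  -18  -18
Third differences constant at -18.
-168 − 18 = -186;  -879 − 186 = -1065;  -3383 − 1065 = -4448
-186 − 18 = -204;  -1065 − 204 = -1269;  -4448 − 1269 = -5717
-204 − 18 = -222;  -1269 − 222 = -1491;  -5717 − 1491 = -7208

-7208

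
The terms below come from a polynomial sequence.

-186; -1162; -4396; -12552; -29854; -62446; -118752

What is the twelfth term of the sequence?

Δ: -976, -3234, -8156, -17302, -32592, -56306
Δ²: -2258, -4922, -9146, -15290, -23714
Δ³: -2664, -4224, -6144, -8424
Δ⁴: -1560, -1920, -2280
Δ⁵: -360, -360
Fifth differences constant at -360.
-2280 − 360 = -2640;  -8424 − 2640 = -11064;  -23714 − 11064 = -34778;  -56306 − 34778 = -91084;  -118752 − 91084 = -209836
-2640 − 360 = -3000;  -11064 − 3000 = -14064;  -34778 − 14064 = -48842;  -91084 − 48842 = -139926;  -209836 − 139926 = -349762
-3000 − 360 = -3360;  -14064 − 3360 = -17424;  -48842 − 17424 = -66266;  -139926 − 66266 = -206192;  -349762 − 206192 = -555954
-3360 − 360 = -3720;  -17424 − 3720 = -21144;  -66266 − 21144 = -87410;  -206192 − 87410 = -293602;  -555954 − 293602 = -849556
-3720 − 360 = -4080;  -21144 − 4080 = -25224;  -87410 − 25224 = -112634;  -293602 − 112634 = -406236;  -849556 − 406236 = -1255792

-1255792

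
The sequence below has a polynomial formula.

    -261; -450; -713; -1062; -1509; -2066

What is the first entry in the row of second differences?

D1: -189, -263, -349, -447, -557
D2: -74, -86, -98, -110
D3: -12, -12, -12

-74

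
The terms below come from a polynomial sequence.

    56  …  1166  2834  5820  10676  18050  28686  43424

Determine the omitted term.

Using the last 7 terms:
1668, 2986, 4856, 7374, 10636, 14738
1318, 1870, 2518, 3262, 4102
552, 648, 744, 840
96, 96, 96
Constant fourth difference = 96.
Extend backward: 552 − 96 = 456;  1318 − 456 = 862;  1668 − 862 = 806;  1166 − 806 = 360

360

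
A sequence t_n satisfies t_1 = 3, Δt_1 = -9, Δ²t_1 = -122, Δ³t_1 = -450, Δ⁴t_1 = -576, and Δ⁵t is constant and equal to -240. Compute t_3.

Build the table forward from the leading diagonal:
D5: -240, -240, -240
D4: -576, -816, -1056
D3: -450, -1026, -1842
D2: -122, -572, -1598
D1: -9, -131, -703
t: 3, -6, -137

-137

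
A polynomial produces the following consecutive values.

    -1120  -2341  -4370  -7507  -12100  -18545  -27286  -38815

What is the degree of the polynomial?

4

Δ: -1221, -2029, -3137, -4593, -6445, -8741, -11529
Δ²: -808, -1108, -1456, -1852, -2296, -2788
Δ³: -300, -348, -396, -444, -492
Δ⁴: -48, -48, -48, -48
The fourth differences are constant, so the polynomial has degree 4.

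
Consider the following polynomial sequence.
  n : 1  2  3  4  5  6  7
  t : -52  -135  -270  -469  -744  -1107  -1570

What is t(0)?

-9

-83  -135  -199  -275  -363  -463
-52  -64  -76  -88  -100
-12  -12  -12  -12
The third differences are constant at -12.
Work back: -52 + 12 = -40;  -83 + 40 = -43;  -52 + 43 = -9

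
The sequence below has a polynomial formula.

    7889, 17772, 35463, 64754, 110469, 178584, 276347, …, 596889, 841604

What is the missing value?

412398

Using the first 7 terms:
9883  17691  29291  45715  68115  97763
7808  11600  16424  22400  29648
3792  4824  5976  7248
1032  1152  1272
120  120
Constant fifth difference = 120.
Extend forward: 1272 + 120 = 1392;  7248 + 1392 = 8640;  29648 + 8640 = 38288;  97763 + 38288 = 136051;  276347 + 136051 = 412398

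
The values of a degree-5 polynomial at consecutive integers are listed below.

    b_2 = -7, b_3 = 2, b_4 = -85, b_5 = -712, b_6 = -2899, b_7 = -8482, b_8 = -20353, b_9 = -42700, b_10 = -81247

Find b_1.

D1: 9, -87, -627, -2187, -5583, -11871, -22347, -38547
D2: -96, -540, -1560, -3396, -6288, -10476, -16200
D3: -444, -1020, -1836, -2892, -4188, -5724
D4: -576, -816, -1056, -1296, -1536
D5: -240, -240, -240, -240
The fifth differences are constant at -240.
Work back: -576 + 240 = -336;  -444 + 336 = -108;  -96 + 108 = 12;  9 − 12 = -3;  -7 + 3 = -4

-4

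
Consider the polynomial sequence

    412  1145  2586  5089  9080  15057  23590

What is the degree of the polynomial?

4

D1: 733, 1441, 2503, 3991, 5977, 8533
D2: 708, 1062, 1488, 1986, 2556
D3: 354, 426, 498, 570
D4: 72, 72, 72
The fourth differences are constant, so the polynomial has degree 4.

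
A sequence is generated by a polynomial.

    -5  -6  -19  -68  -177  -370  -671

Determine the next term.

-1104

D1: -1, -13, -49, -109, -193, -301
D2: -12, -36, -60, -84, -108
D3: -24, -24, -24, -24
The third differences are constant (-24).
-108 − 24 = -132;  -301 − 132 = -433;  -671 − 433 = -1104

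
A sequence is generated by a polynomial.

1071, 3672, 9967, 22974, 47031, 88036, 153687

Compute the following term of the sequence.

253722

First differences: 2601  6295  13007  24057  41005  65651
Second differences: 3694  6712  11050  16948  24646
Third differences: 3018  4338  5898  7698
Fourth differences: 1320  1560  1800
Fifth differences: 240  240
Constant fifth difference = 240, so extend:
1800 + 240 = 2040;  7698 + 2040 = 9738;  24646 + 9738 = 34384;  65651 + 34384 = 100035;  153687 + 100035 = 253722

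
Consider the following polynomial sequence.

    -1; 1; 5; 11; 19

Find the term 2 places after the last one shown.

41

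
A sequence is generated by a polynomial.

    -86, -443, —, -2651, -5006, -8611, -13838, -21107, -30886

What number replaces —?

Using the last 6 terms:
First differences: -2355, -3605, -5227, -7269, -9779
Second differences: -1250, -1622, -2042, -2510
Third differences: -372, -420, -468
Fourth differences: -48, -48
Constant fourth difference = -48.
Extend backward: -372 + 48 = -324;  -1250 + 324 = -926;  -2355 + 926 = -1429;  -2651 + 1429 = -1222

-1222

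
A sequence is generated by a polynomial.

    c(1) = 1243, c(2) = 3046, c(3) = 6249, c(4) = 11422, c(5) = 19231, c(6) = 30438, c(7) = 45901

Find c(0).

Δ: 1803  3203  5173  7809  11207  15463
Δ²: 1400  1970  2636  3398  4256
Δ³: 570  666  762  858
Δ⁴: 96  96  96
The fourth differences are constant at 96.
Work back: 570 − 96 = 474;  1400 − 474 = 926;  1803 − 926 = 877;  1243 − 877 = 366

366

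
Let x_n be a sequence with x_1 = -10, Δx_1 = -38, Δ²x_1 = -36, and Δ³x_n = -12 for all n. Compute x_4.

-244

Build the table forward from the leading diagonal:
Third differences: -12  -12  -12  -12
Second differences: -36  -48  -60  -72
First differences: -38  -74  -122  -182
x: -10  -48  -122  -244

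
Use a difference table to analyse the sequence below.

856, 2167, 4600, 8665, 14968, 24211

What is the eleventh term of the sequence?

145816

First differences: 1311, 2433, 4065, 6303, 9243
Second differences: 1122, 1632, 2238, 2940
Third differences: 510, 606, 702
Fourth differences: 96, 96
The fourth differences are constant (96).
702 + 96 = 798;  2940 + 798 = 3738;  9243 + 3738 = 12981;  24211 + 12981 = 37192
798 + 96 = 894;  3738 + 894 = 4632;  12981 + 4632 = 17613;  37192 + 17613 = 54805
894 + 96 = 990;  4632 + 990 = 5622;  17613 + 5622 = 23235;  54805 + 23235 = 78040
990 + 96 = 1086;  5622 + 1086 = 6708;  23235 + 6708 = 29943;  78040 + 29943 = 107983
1086 + 96 = 1182;  6708 + 1182 = 7890;  29943 + 7890 = 37833;  107983 + 37833 = 145816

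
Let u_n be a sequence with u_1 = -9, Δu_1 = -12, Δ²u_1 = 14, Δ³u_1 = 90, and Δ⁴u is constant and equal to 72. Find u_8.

5871

Build the table forward from the leading diagonal:
Fourth differences: 72, 72, 72, 72, 72, 72, 72, 72
Third differences: 90, 162, 234, 306, 378, 450, 522, 594
Second differences: 14, 104, 266, 500, 806, 1184, 1634, 2156
First differences: -12, 2, 106, 372, 872, 1678, 2862, 4496
u: -9, -21, -19, 87, 459, 1331, 3009, 5871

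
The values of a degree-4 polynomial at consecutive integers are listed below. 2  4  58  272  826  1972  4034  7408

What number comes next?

12562

Δ: 2  54  214  554  1146  2062  3374
Δ²: 52  160  340  592  916  1312
Δ³: 108  180  252  324  396
Δ⁴: 72  72  72  72
Constant fourth difference = 72, so extend:
396 + 72 = 468;  1312 + 468 = 1780;  3374 + 1780 = 5154;  7408 + 5154 = 12562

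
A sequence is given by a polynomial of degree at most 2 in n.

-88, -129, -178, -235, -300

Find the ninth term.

D1: -41, -49, -57, -65
D2: -8, -8, -8
The second differences are constant (-8).
-65 − 8 = -73;  -300 − 73 = -373
-73 − 8 = -81;  -373 − 81 = -454
-81 − 8 = -89;  -454 − 89 = -543
-89 − 8 = -97;  -543 − 97 = -640

-640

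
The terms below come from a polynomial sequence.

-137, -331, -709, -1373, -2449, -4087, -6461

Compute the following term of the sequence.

-9769

Δ: -194, -378, -664, -1076, -1638, -2374
Δ²: -184, -286, -412, -562, -736
Δ³: -102, -126, -150, -174
Δ⁴: -24, -24, -24
Fourth differences constant at -24.
-174 − 24 = -198;  -736 − 198 = -934;  -2374 − 934 = -3308;  -6461 − 3308 = -9769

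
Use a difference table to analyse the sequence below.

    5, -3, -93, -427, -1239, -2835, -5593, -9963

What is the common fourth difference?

-72

First differences: -8, -90, -334, -812, -1596, -2758, -4370
Second differences: -82, -244, -478, -784, -1162, -1612
Third differences: -162, -234, -306, -378, -450
Fourth differences: -72, -72, -72, -72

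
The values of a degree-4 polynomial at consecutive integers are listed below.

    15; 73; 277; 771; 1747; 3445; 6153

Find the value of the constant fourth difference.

First differences: 58, 204, 494, 976, 1698, 2708
Second differences: 146, 290, 482, 722, 1010
Third differences: 144, 192, 240, 288
Fourth differences: 48, 48, 48

48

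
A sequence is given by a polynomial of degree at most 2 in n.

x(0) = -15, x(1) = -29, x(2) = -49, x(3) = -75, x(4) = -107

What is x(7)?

First differences: -14 , -20 , -26 , -32
Second differences: -6 , -6 , -6
Constant second difference = -6, so extend:
-32 − 6 = -38;  -107 − 38 = -145
-38 − 6 = -44;  -145 − 44 = -189
-44 − 6 = -50;  -189 − 50 = -239

-239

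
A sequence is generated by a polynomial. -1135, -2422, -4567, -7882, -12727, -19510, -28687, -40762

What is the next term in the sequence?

D1: -1287  -2145  -3315  -4845  -6783  -9177  -12075
D2: -858  -1170  -1530  -1938  -2394  -2898
D3: -312  -360  -408  -456  -504
D4: -48  -48  -48  -48
The fourth differences are constant (-48).
-504 − 48 = -552;  -2898 − 552 = -3450;  -12075 − 3450 = -15525;  -40762 − 15525 = -56287

-56287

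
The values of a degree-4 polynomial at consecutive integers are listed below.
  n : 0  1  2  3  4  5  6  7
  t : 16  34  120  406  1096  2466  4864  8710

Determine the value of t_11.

49494

18 , 86 , 286 , 690 , 1370 , 2398 , 3846
68 , 200 , 404 , 680 , 1028 , 1448
132 , 204 , 276 , 348 , 420
72 , 72 , 72 , 72
Constant fourth difference = 72, so extend:
420 + 72 = 492;  1448 + 492 = 1940;  3846 + 1940 = 5786;  8710 + 5786 = 14496
492 + 72 = 564;  1940 + 564 = 2504;  5786 + 2504 = 8290;  14496 + 8290 = 22786
564 + 72 = 636;  2504 + 636 = 3140;  8290 + 3140 = 11430;  22786 + 11430 = 34216
636 + 72 = 708;  3140 + 708 = 3848;  11430 + 3848 = 15278;  34216 + 15278 = 49494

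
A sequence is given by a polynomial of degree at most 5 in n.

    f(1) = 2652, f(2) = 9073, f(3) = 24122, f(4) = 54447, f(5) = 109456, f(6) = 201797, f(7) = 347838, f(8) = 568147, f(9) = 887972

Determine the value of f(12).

Δ: 6421 , 15049 , 30325 , 55009 , 92341 , 146041 , 220309 , 319825
Δ²: 8628 , 15276 , 24684 , 37332 , 53700 , 74268 , 99516
Δ³: 6648 , 9408 , 12648 , 16368 , 20568 , 25248
Δ⁴: 2760 , 3240 , 3720 , 4200 , 4680
Δ⁵: 480 , 480 , 480 , 480
Constant fifth difference = 480, so extend:
4680 + 480 = 5160;  25248 + 5160 = 30408;  99516 + 30408 = 129924;  319825 + 129924 = 449749;  887972 + 449749 = 1337721
5160 + 480 = 5640;  30408 + 5640 = 36048;  129924 + 36048 = 165972;  449749 + 165972 = 615721;  1337721 + 615721 = 1953442
5640 + 480 = 6120;  36048 + 6120 = 42168;  165972 + 42168 = 208140;  615721 + 208140 = 823861;  1953442 + 823861 = 2777303

2777303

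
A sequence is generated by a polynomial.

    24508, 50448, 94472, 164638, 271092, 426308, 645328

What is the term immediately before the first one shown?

First differences: 25940, 44024, 70166, 106454, 155216, 219020
Second differences: 18084, 26142, 36288, 48762, 63804
Third differences: 8058, 10146, 12474, 15042
Fourth differences: 2088, 2328, 2568
Fifth differences: 240, 240
The fifth differences are constant at 240.
Work back: 2088 − 240 = 1848;  8058 − 1848 = 6210;  18084 − 6210 = 11874;  25940 − 11874 = 14066;  24508 − 14066 = 10442

10442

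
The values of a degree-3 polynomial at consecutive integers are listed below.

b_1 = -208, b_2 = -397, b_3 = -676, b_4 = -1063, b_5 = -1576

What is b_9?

-5248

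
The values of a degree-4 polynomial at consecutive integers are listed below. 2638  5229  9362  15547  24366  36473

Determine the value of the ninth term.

100142

2591 , 4133 , 6185 , 8819 , 12107
1542 , 2052 , 2634 , 3288
510 , 582 , 654
72 , 72
Constant fourth difference = 72, so extend:
654 + 72 = 726;  3288 + 726 = 4014;  12107 + 4014 = 16121;  36473 + 16121 = 52594
726 + 72 = 798;  4014 + 798 = 4812;  16121 + 4812 = 20933;  52594 + 20933 = 73527
798 + 72 = 870;  4812 + 870 = 5682;  20933 + 5682 = 26615;  73527 + 26615 = 100142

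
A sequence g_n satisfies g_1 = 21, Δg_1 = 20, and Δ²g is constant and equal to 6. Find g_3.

67

Build the table forward from the leading diagonal:
Δ²: 6  6  6
Δ: 20  26  32
g: 21  41  67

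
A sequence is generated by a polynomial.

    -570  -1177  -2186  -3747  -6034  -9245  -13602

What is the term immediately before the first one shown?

-239

D1: -607  -1009  -1561  -2287  -3211  -4357
D2: -402  -552  -726  -924  -1146
D3: -150  -174  -198  -222
D4: -24  -24  -24
The fourth differences are constant at -24.
Work back: -150 + 24 = -126;  -402 + 126 = -276;  -607 + 276 = -331;  -570 + 331 = -239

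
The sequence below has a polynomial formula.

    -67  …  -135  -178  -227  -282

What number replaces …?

-98

Using the last 4 terms:
Δ: -43, -49, -55
Δ²: -6, -6
Constant second difference = -6.
Extend backward: -43 + 6 = -37;  -135 + 37 = -98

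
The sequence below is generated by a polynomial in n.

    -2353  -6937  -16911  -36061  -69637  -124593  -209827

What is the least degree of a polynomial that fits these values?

-4584, -9974, -19150, -33576, -54956, -85234
-5390, -9176, -14426, -21380, -30278
-3786, -5250, -6954, -8898
-1464, -1704, -1944
-240, -240
The fifth differences are constant, so the polynomial has degree 5.

5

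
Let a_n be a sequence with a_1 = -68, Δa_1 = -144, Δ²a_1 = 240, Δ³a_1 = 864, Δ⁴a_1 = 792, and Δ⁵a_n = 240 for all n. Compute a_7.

Build the table forward from the leading diagonal:
D5: 240  240  240  240  240  240  240
D4: 792  1032  1272  1512  1752  1992  2232
D3: 864  1656  2688  3960  5472  7224  9216
D2: 240  1104  2760  5448  9408  14880  22104
D1: -144  96  1200  3960  9408  18816  33696
a: -68  -212  -116  1084  5044  14452  33268

33268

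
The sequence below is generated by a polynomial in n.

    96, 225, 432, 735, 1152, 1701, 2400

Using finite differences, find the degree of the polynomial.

3

D1: 129, 207, 303, 417, 549, 699
D2: 78, 96, 114, 132, 150
D3: 18, 18, 18, 18
The third differences are constant, so the polynomial has degree 3.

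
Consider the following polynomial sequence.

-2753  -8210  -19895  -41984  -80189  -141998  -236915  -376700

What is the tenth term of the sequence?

-5457 , -11685 , -22089 , -38205 , -61809 , -94917 , -139785
-6228 , -10404 , -16116 , -23604 , -33108 , -44868
-4176 , -5712 , -7488 , -9504 , -11760
-1536 , -1776 , -2016 , -2256
-240 , -240 , -240
Fifth differences constant at -240.
-2256 − 240 = -2496;  -11760 − 2496 = -14256;  -44868 − 14256 = -59124;  -139785 − 59124 = -198909;  -376700 − 198909 = -575609
-2496 − 240 = -2736;  -14256 − 2736 = -16992;  -59124 − 16992 = -76116;  -198909 − 76116 = -275025;  -575609 − 275025 = -850634

-850634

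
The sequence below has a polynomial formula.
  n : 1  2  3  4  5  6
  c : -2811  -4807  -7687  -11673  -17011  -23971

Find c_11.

-94231

D1: -1996  -2880  -3986  -5338  -6960
D2: -884  -1106  -1352  -1622
D3: -222  -246  -270
D4: -24  -24
Constant fourth difference = -24, so extend:
-270 − 24 = -294;  -1622 − 294 = -1916;  -6960 − 1916 = -8876;  -23971 − 8876 = -32847
-294 − 24 = -318;  -1916 − 318 = -2234;  -8876 − 2234 = -11110;  -32847 − 11110 = -43957
-318 − 24 = -342;  -2234 − 342 = -2576;  -11110 − 2576 = -13686;  -43957 − 13686 = -57643
-342 − 24 = -366;  -2576 − 366 = -2942;  -13686 − 2942 = -16628;  -57643 − 16628 = -74271
-366 − 24 = -390;  -2942 − 390 = -3332;  -16628 − 3332 = -19960;  -74271 − 19960 = -94231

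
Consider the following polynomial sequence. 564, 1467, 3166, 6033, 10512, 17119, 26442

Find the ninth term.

55948

903  1699  2867  4479  6607  9323
796  1168  1612  2128  2716
372  444  516  588
72  72  72
Constant fourth difference = 72, so extend:
588 + 72 = 660;  2716 + 660 = 3376;  9323 + 3376 = 12699;  26442 + 12699 = 39141
660 + 72 = 732;  3376 + 732 = 4108;  12699 + 4108 = 16807;  39141 + 16807 = 55948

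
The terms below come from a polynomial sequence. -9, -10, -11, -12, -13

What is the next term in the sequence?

-14

Δ: -1, -1, -1, -1
The first differences are constant (-1).
-13 − 1 = -14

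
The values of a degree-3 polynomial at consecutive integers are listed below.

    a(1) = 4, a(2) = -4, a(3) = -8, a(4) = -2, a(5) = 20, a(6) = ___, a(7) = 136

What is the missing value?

64

Using the first 5 terms:
D1: -8, -4, 6, 22
D2: 4, 10, 16
D3: 6, 6
Constant third difference = 6.
Extend forward: 16 + 6 = 22;  22 + 22 = 44;  20 + 44 = 64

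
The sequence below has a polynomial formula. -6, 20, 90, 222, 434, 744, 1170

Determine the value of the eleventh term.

4394

First differences: 26  70  132  212  310  426
Second differences: 44  62  80  98  116
Third differences: 18  18  18  18
Third differences constant at 18.
116 + 18 = 134;  426 + 134 = 560;  1170 + 560 = 1730
134 + 18 = 152;  560 + 152 = 712;  1730 + 712 = 2442
152 + 18 = 170;  712 + 170 = 882;  2442 + 882 = 3324
170 + 18 = 188;  882 + 188 = 1070;  3324 + 1070 = 4394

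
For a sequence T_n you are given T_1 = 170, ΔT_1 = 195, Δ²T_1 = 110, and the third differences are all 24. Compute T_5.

1706

Build the table forward from the leading diagonal:
D3: 24  24  24  24  24
D2: 110  134  158  182  206
D1: 195  305  439  597  779
T: 170  365  670  1109  1706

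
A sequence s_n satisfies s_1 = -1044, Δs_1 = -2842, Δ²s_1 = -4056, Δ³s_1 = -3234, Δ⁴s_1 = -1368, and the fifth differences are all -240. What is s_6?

-95234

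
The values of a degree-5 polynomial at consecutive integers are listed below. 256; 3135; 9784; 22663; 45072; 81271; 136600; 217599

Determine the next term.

Δ: 2879, 6649, 12879, 22409, 36199, 55329, 80999
Δ²: 3770, 6230, 9530, 13790, 19130, 25670
Δ³: 2460, 3300, 4260, 5340, 6540
Δ⁴: 840, 960, 1080, 1200
Δ⁵: 120, 120, 120
Constant fifth difference = 120, so extend:
1200 + 120 = 1320;  6540 + 1320 = 7860;  25670 + 7860 = 33530;  80999 + 33530 = 114529;  217599 + 114529 = 332128

332128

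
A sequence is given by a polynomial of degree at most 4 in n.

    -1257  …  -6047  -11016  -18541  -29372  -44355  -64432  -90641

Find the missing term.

Using the last 7 terms:
First differences: -4969  -7525  -10831  -14983  -20077  -26209
Second differences: -2556  -3306  -4152  -5094  -6132
Third differences: -750  -846  -942  -1038
Fourth differences: -96  -96  -96
Constant fourth difference = -96.
Extend backward: -750 + 96 = -654;  -2556 + 654 = -1902;  -4969 + 1902 = -3067;  -6047 + 3067 = -2980

-2980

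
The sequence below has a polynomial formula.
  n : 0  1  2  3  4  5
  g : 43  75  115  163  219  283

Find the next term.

Δ: 32 , 40 , 48 , 56 , 64
Δ²: 8 , 8 , 8 , 8
Second differences constant at 8.
64 + 8 = 72;  283 + 72 = 355

355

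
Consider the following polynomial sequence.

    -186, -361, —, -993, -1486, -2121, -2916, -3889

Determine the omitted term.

Using the last 5 terms:
First differences: -493, -635, -795, -973
Second differences: -142, -160, -178
Third differences: -18, -18
Constant third difference = -18.
Extend backward: -142 + 18 = -124;  -493 + 124 = -369;  -993 + 369 = -624

-624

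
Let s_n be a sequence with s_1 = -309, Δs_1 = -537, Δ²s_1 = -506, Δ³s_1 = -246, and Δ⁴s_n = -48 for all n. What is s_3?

Build the table forward from the leading diagonal:
D4: -48  -48  -48
D3: -246  -294  -342
D2: -506  -752  -1046
D1: -537  -1043  -1795
s: -309  -846  -1889

-1889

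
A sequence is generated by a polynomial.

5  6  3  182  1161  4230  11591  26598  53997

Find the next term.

100166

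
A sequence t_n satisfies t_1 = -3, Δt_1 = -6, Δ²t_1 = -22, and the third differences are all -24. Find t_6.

-493

Build the table forward from the leading diagonal:
Δ³: -24  -24  -24  -24  -24  -24
Δ²: -22  -46  -70  -94  -118  -142
Δ: -6  -28  -74  -144  -238  -356
t: -3  -9  -37  -111  -255  -493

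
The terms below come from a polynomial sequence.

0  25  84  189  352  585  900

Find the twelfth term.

4125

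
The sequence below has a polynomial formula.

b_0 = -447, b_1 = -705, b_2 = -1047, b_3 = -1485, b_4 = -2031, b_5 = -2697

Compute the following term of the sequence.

-3495

D1: -258  -342  -438  -546  -666
D2: -84  -96  -108  -120
D3: -12  -12  -12
Constant third difference = -12, so extend:
-120 − 12 = -132;  -666 − 132 = -798;  -2697 − 798 = -3495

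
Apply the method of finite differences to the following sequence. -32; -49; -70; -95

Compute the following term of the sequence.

-17, -21, -25
-4, -4
The second differences are constant (-4).
-25 − 4 = -29;  -95 − 29 = -124

-124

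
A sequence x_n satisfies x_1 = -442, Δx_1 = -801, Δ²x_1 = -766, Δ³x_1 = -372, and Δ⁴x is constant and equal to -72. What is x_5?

-9802

Build the table forward from the leading diagonal:
D4: -72  -72  -72  -72  -72
D3: -372  -444  -516  -588  -660
D2: -766  -1138  -1582  -2098  -2686
D1: -801  -1567  -2705  -4287  -6385
x: -442  -1243  -2810  -5515  -9802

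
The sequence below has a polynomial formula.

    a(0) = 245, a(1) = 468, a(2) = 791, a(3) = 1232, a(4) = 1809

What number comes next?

2540

First differences: 223 , 323 , 441 , 577
Second differences: 100 , 118 , 136
Third differences: 18 , 18
The third differences are constant (18).
136 + 18 = 154;  577 + 154 = 731;  1809 + 731 = 2540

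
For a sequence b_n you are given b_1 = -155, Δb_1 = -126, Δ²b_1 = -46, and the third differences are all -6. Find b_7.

Build the table forward from the leading diagonal:
Third differences: -6  -6  -6  -6  -6  -6  -6
Second differences: -46  -52  -58  -64  -70  -76  -82
First differences: -126  -172  -224  -282  -346  -416  -492
b: -155  -281  -453  -677  -959  -1305  -1721

-1721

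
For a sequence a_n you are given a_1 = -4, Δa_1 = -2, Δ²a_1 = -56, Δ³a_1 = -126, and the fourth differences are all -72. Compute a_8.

-8124

Build the table forward from the leading diagonal:
Fourth differences: -72  -72  -72  -72  -72  -72  -72  -72
Third differences: -126  -198  -270  -342  -414  -486  -558  -630
Second differences: -56  -182  -380  -650  -992  -1406  -1892  -2450
First differences: -2  -58  -240  -620  -1270  -2262  -3668  -5560
a: -4  -6  -64  -304  -924  -2194  -4456  -8124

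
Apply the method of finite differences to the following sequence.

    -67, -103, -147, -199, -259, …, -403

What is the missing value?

-327

Using the first 5 terms:
D1: -36  -44  -52  -60
D2: -8  -8  -8
Constant second difference = -8.
Extend forward: -60 − 8 = -68;  -259 − 68 = -327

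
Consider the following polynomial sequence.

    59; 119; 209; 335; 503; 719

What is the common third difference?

6

Δ: 60, 90, 126, 168, 216
Δ²: 30, 36, 42, 48
Δ³: 6, 6, 6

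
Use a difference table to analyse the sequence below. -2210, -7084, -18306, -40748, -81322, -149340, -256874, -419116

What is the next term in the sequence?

-654738

First differences: -4874, -11222, -22442, -40574, -68018, -107534, -162242
Second differences: -6348, -11220, -18132, -27444, -39516, -54708
Third differences: -4872, -6912, -9312, -12072, -15192
Fourth differences: -2040, -2400, -2760, -3120
Fifth differences: -360, -360, -360
Constant fifth difference = -360, so extend:
-3120 − 360 = -3480;  -15192 − 3480 = -18672;  -54708 − 18672 = -73380;  -162242 − 73380 = -235622;  -419116 − 235622 = -654738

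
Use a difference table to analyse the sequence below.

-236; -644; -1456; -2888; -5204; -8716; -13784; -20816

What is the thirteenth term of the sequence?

-103076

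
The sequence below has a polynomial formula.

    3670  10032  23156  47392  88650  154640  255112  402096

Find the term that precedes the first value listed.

D1: 6362, 13124, 24236, 41258, 65990, 100472, 146984
D2: 6762, 11112, 17022, 24732, 34482, 46512
D3: 4350, 5910, 7710, 9750, 12030
D4: 1560, 1800, 2040, 2280
D5: 240, 240, 240
The fifth differences are constant at 240.
Work back: 1560 − 240 = 1320;  4350 − 1320 = 3030;  6762 − 3030 = 3732;  6362 − 3732 = 2630;  3670 − 2630 = 1040

1040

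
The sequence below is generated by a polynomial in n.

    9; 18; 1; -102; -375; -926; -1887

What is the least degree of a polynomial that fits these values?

D1: 9, -17, -103, -273, -551, -961
D2: -26, -86, -170, -278, -410
D3: -60, -84, -108, -132
D4: -24, -24, -24
The fourth differences are constant, so the polynomial has degree 4.

4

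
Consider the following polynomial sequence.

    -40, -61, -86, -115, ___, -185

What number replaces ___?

-148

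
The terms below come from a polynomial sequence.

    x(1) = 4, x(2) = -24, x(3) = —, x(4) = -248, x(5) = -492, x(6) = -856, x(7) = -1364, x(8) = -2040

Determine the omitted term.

Using the last 5 terms:
D1: -244, -364, -508, -676
D2: -120, -144, -168
D3: -24, -24
Constant third difference = -24.
Extend backward: -120 + 24 = -96;  -244 + 96 = -148;  -248 + 148 = -100

-100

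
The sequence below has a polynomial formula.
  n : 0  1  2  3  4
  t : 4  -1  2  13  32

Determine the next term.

D1: -5, 3, 11, 19
D2: 8, 8, 8
The second differences are constant (8).
19 + 8 = 27;  32 + 27 = 59

59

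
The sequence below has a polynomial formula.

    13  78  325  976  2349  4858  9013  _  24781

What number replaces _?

Using the first 7 terms:
First differences: 65, 247, 651, 1373, 2509, 4155
Second differences: 182, 404, 722, 1136, 1646
Third differences: 222, 318, 414, 510
Fourth differences: 96, 96, 96
Constant fourth difference = 96.
Extend forward: 510 + 96 = 606;  1646 + 606 = 2252;  4155 + 2252 = 6407;  9013 + 6407 = 15420

15420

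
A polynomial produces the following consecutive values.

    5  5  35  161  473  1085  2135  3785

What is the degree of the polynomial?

4

First differences: 0, 30, 126, 312, 612, 1050, 1650
Second differences: 30, 96, 186, 300, 438, 600
Third differences: 66, 90, 114, 138, 162
Fourth differences: 24, 24, 24, 24
The fourth differences are constant, so the polynomial has degree 4.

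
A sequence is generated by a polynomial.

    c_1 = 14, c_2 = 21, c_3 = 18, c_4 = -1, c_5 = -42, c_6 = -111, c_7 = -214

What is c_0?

Δ: 7, -3, -19, -41, -69, -103
Δ²: -10, -16, -22, -28, -34
Δ³: -6, -6, -6, -6
The third differences are constant at -6.
Work back: -10 + 6 = -4;  7 + 4 = 11;  14 − 11 = 3

3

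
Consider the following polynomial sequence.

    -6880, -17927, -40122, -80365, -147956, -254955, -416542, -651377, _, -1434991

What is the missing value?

-981960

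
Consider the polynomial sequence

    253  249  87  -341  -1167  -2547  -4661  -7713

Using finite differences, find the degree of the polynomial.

4

-4, -162, -428, -826, -1380, -2114, -3052
-158, -266, -398, -554, -734, -938
-108, -132, -156, -180, -204
-24, -24, -24, -24
The fourth differences are constant, so the polynomial has degree 4.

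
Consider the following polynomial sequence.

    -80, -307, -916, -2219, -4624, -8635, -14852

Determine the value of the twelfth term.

D1: -227  -609  -1303  -2405  -4011  -6217
D2: -382  -694  -1102  -1606  -2206
D3: -312  -408  -504  -600
D4: -96  -96  -96
Constant fourth difference = -96, so extend:
-600 − 96 = -696;  -2206 − 696 = -2902;  -6217 − 2902 = -9119;  -14852 − 9119 = -23971
-696 − 96 = -792;  -2902 − 792 = -3694;  -9119 − 3694 = -12813;  -23971 − 12813 = -36784
-792 − 96 = -888;  -3694 − 888 = -4582;  -12813 − 4582 = -17395;  -36784 − 17395 = -54179
-888 − 96 = -984;  -4582 − 984 = -5566;  -17395 − 5566 = -22961;  -54179 − 22961 = -77140
-984 − 96 = -1080;  -5566 − 1080 = -6646;  -22961 − 6646 = -29607;  -77140 − 29607 = -106747

-106747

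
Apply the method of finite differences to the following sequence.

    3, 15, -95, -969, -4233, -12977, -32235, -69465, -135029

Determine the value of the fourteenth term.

-1514289

Δ: 12  -110  -874  -3264  -8744  -19258  -37230  -65564
Δ²: -122  -764  -2390  -5480  -10514  -17972  -28334
Δ³: -642  -1626  -3090  -5034  -7458  -10362
Δ⁴: -984  -1464  -1944  -2424  -2904
Δ⁵: -480  -480  -480  -480
Constant fifth difference = -480, so extend:
-2904 − 480 = -3384;  -10362 − 3384 = -13746;  -28334 − 13746 = -42080;  -65564 − 42080 = -107644;  -135029 − 107644 = -242673
-3384 − 480 = -3864;  -13746 − 3864 = -17610;  -42080 − 17610 = -59690;  -107644 − 59690 = -167334;  -242673 − 167334 = -410007
-3864 − 480 = -4344;  -17610 − 4344 = -21954;  -59690 − 21954 = -81644;  -167334 − 81644 = -248978;  -410007 − 248978 = -658985
-4344 − 480 = -4824;  -21954 − 4824 = -26778;  -81644 − 26778 = -108422;  -248978 − 108422 = -357400;  -658985 − 357400 = -1016385
-4824 − 480 = -5304;  -26778 − 5304 = -32082;  -108422 − 32082 = -140504;  -357400 − 140504 = -497904;  -1016385 − 497904 = -1514289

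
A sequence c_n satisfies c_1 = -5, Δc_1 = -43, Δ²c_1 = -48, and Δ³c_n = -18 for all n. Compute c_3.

-139

Build the table forward from the leading diagonal:
D3: -18  -18  -18
D2: -48  -66  -84
D1: -43  -91  -157
c: -5  -48  -139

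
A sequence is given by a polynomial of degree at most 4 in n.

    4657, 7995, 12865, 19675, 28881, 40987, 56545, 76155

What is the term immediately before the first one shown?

D1: 3338  4870  6810  9206  12106  15558  19610
D2: 1532  1940  2396  2900  3452  4052
D3: 408  456  504  552  600
D4: 48  48  48  48
The fourth differences are constant at 48.
Work back: 408 − 48 = 360;  1532 − 360 = 1172;  3338 − 1172 = 2166;  4657 − 2166 = 2491

2491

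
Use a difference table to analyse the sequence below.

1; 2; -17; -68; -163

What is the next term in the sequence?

-314

First differences: 1, -19, -51, -95
Second differences: -20, -32, -44
Third differences: -12, -12
Third differences constant at -12.
-44 − 12 = -56;  -95 − 56 = -151;  -163 − 151 = -314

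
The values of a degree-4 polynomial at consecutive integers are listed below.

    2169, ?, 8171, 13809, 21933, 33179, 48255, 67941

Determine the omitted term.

Using the last 6 terms:
5638  8124  11246  15076  19686
2486  3122  3830  4610
636  708  780
72  72
Constant fourth difference = 72.
Extend backward: 636 − 72 = 564;  2486 − 564 = 1922;  5638 − 1922 = 3716;  8171 − 3716 = 4455

4455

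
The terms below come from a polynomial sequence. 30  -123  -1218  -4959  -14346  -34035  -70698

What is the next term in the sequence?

-133383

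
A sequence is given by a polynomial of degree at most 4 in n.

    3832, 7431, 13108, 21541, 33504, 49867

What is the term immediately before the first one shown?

1729

D1: 3599  5677  8433  11963  16363
D2: 2078  2756  3530  4400
D3: 678  774  870
D4: 96  96
The fourth differences are constant at 96.
Work back: 678 − 96 = 582;  2078 − 582 = 1496;  3599 − 1496 = 2103;  3832 − 2103 = 1729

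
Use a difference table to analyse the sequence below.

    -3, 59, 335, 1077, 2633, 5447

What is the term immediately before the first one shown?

-7

D1: 62  276  742  1556  2814
D2: 214  466  814  1258
D3: 252  348  444
D4: 96  96
The fourth differences are constant at 96.
Work back: 252 − 96 = 156;  214 − 156 = 58;  62 − 58 = 4;  -3 − 4 = -7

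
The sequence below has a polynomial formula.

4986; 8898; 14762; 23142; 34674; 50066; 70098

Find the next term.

3912 , 5864 , 8380 , 11532 , 15392 , 20032
1952 , 2516 , 3152 , 3860 , 4640
564 , 636 , 708 , 780
72 , 72 , 72
The fourth differences are constant (72).
780 + 72 = 852;  4640 + 852 = 5492;  20032 + 5492 = 25524;  70098 + 25524 = 95622

95622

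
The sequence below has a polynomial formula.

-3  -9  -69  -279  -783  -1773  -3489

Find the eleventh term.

-24093

D1: -6 , -60 , -210 , -504 , -990 , -1716
D2: -54 , -150 , -294 , -486 , -726
D3: -96 , -144 , -192 , -240
D4: -48 , -48 , -48
Fourth differences constant at -48.
-240 − 48 = -288;  -726 − 288 = -1014;  -1716 − 1014 = -2730;  -3489 − 2730 = -6219
-288 − 48 = -336;  -1014 − 336 = -1350;  -2730 − 1350 = -4080;  -6219 − 4080 = -10299
-336 − 48 = -384;  -1350 − 384 = -1734;  -4080 − 1734 = -5814;  -10299 − 5814 = -16113
-384 − 48 = -432;  -1734 − 432 = -2166;  -5814 − 2166 = -7980;  -16113 − 7980 = -24093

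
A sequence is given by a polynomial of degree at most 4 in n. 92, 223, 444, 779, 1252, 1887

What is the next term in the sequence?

2708

D1: 131, 221, 335, 473, 635
D2: 90, 114, 138, 162
D3: 24, 24, 24
Third differences constant at 24.
162 + 24 = 186;  635 + 186 = 821;  1887 + 821 = 2708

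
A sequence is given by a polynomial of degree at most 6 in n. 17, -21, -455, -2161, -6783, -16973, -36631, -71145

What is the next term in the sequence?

-127631

-38  -434  -1706  -4622  -10190  -19658  -34514
-396  -1272  -2916  -5568  -9468  -14856
-876  -1644  -2652  -3900  -5388
-768  -1008  -1248  -1488
-240  -240  -240
Constant fifth difference = -240, so extend:
-1488 − 240 = -1728;  -5388 − 1728 = -7116;  -14856 − 7116 = -21972;  -34514 − 21972 = -56486;  -71145 − 56486 = -127631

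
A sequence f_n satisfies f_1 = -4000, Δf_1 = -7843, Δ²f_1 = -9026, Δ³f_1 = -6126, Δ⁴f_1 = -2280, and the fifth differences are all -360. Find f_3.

-28712

Build the table forward from the leading diagonal:
D5: -360, -360, -360
D4: -2280, -2640, -3000
D3: -6126, -8406, -11046
D2: -9026, -15152, -23558
D1: -7843, -16869, -32021
f: -4000, -11843, -28712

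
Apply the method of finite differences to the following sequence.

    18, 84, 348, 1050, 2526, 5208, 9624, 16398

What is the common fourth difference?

96

First differences: 66, 264, 702, 1476, 2682, 4416, 6774
Second differences: 198, 438, 774, 1206, 1734, 2358
Third differences: 240, 336, 432, 528, 624
Fourth differences: 96, 96, 96, 96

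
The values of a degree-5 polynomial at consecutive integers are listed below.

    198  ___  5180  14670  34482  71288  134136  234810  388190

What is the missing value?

1356

Using the last 7 terms:
First differences: 9490  19812  36806  62848  100674  153380
Second differences: 10322  16994  26042  37826  52706
Third differences: 6672  9048  11784  14880
Fourth differences: 2376  2736  3096
Fifth differences: 360  360
Constant fifth difference = 360.
Extend backward: 2376 − 360 = 2016;  6672 − 2016 = 4656;  10322 − 4656 = 5666;  9490 − 5666 = 3824;  5180 − 3824 = 1356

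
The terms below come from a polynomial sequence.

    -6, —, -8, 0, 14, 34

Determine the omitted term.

Using the last 4 terms:
8  14  20
6  6
Constant second difference = 6.
Extend backward: 8 − 6 = 2;  -8 − 2 = -10

-10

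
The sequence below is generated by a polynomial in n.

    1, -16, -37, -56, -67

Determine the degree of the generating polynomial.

Δ: -17, -21, -19, -11
Δ²: -4, 2, 8
Δ³: 6, 6
The third differences are constant, so the polynomial has degree 3.

3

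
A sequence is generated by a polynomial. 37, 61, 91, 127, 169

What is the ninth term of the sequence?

First differences: 24  30  36  42
Second differences: 6  6  6
The second differences are constant (6).
42 + 6 = 48;  169 + 48 = 217
48 + 6 = 54;  217 + 54 = 271
54 + 6 = 60;  271 + 60 = 331
60 + 6 = 66;  331 + 66 = 397

397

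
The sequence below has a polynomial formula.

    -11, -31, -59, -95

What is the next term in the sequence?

-139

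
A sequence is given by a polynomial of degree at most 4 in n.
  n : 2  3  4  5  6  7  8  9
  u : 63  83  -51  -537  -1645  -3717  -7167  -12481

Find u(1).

15

20  -134  -486  -1108  -2072  -3450  -5314
-154  -352  -622  -964  -1378  -1864
-198  -270  -342  -414  -486
-72  -72  -72  -72
The fourth differences are constant at -72.
Work back: -198 + 72 = -126;  -154 + 126 = -28;  20 + 28 = 48;  63 − 48 = 15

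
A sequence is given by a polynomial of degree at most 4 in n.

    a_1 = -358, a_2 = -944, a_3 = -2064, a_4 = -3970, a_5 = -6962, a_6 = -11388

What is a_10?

-52072

Δ: -586 , -1120 , -1906 , -2992 , -4426
Δ²: -534 , -786 , -1086 , -1434
Δ³: -252 , -300 , -348
Δ⁴: -48 , -48
Constant fourth difference = -48, so extend:
-348 − 48 = -396;  -1434 − 396 = -1830;  -4426 − 1830 = -6256;  -11388 − 6256 = -17644
-396 − 48 = -444;  -1830 − 444 = -2274;  -6256 − 2274 = -8530;  -17644 − 8530 = -26174
-444 − 48 = -492;  -2274 − 492 = -2766;  -8530 − 2766 = -11296;  -26174 − 11296 = -37470
-492 − 48 = -540;  -2766 − 540 = -3306;  -11296 − 3306 = -14602;  -37470 − 14602 = -52072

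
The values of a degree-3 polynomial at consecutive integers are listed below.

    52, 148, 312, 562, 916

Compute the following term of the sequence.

First differences: 96, 164, 250, 354
Second differences: 68, 86, 104
Third differences: 18, 18
Third differences constant at 18.
104 + 18 = 122;  354 + 122 = 476;  916 + 476 = 1392

1392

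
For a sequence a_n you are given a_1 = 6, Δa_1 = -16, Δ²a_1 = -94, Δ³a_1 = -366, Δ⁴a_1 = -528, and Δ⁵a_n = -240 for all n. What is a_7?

Build the table forward from the leading diagonal:
D5: -240, -240, -240, -240, -240, -240, -240
D4: -528, -768, -1008, -1248, -1488, -1728, -1968
D3: -366, -894, -1662, -2670, -3918, -5406, -7134
D2: -94, -460, -1354, -3016, -5686, -9604, -15010
D1: -16, -110, -570, -1924, -4940, -10626, -20230
a: 6, -10, -120, -690, -2614, -7554, -18180

-18180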